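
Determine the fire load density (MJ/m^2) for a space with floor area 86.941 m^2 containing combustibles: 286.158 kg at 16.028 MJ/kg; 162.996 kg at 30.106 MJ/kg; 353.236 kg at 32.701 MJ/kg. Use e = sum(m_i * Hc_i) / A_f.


Total energy = 286.158*16.028 + 162.996*30.106 + 353.236*32.701
= 4586.540 + 4907.158 + 11551.17
= 21044.87 MJ
e = 21044.87 / 86.941 = 242.06 MJ/m^2

242.06 MJ/m^2


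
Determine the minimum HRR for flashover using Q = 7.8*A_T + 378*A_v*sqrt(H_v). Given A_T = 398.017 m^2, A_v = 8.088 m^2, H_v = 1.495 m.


7.8*A_T = 3104.5
sqrt(H_v) = 1.2227
378*A_v*sqrt(H_v) = 3738.1
Q = 3104.5 + 3738.1 = 6842.7 kW

6842.7 kW


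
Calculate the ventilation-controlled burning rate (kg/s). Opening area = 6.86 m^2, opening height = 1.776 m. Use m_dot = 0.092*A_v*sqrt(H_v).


sqrt(H_v) = 1.3327
m_dot = 0.092 * 6.86 * 1.3327 = 0.84107 kg/s

0.84107 kg/s


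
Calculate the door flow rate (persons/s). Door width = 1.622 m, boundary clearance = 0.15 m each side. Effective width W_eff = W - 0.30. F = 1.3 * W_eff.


W_eff = 1.622 - 0.30 = 1.322 m
F = 1.3 * 1.322 = 1.7186 persons/s

1.7186 persons/s


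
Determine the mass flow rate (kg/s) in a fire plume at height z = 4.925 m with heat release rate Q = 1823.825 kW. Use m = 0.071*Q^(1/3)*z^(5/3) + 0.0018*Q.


Q^(1/3) = 12.218
z^(5/3) = 14.256
First term = 0.071 * 12.218 * 14.256 = 12.367
Second term = 0.0018 * 1823.825 = 3.2829
m = 15.650 kg/s

15.650 kg/s


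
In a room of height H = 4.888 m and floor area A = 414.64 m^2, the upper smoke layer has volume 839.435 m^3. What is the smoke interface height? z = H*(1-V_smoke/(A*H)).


V/(A*H) = 0.41418
1 - 0.41418 = 0.58582
z = 4.888 * 0.58582 = 2.8635 m

2.8635 m


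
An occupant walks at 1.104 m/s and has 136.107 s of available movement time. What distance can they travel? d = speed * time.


d = 1.104 * 136.107 = 150.26 m

150.26 m


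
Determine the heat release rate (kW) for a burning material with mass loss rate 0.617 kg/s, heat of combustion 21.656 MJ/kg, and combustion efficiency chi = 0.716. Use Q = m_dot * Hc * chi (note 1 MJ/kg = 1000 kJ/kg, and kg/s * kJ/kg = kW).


Hc = 21.656 MJ/kg = 21.656 * 1000 kJ/kg = 21656 kJ/kg
Q = 0.617 kg/s * 21656 kJ/kg * 0.716 = 9567.0 kW

9567.0 kW


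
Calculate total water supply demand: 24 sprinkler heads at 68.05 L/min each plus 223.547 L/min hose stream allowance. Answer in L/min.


Sprinkler demand = 24 * 68.05 = 1633.2 L/min
Total = 1633.2 + 223.547 = 1856.747 L/min

1856.747 L/min


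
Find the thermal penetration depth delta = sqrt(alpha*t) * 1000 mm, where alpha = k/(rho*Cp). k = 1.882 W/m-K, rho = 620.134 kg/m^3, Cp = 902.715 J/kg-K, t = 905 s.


alpha = 1.882 / (620.134 * 902.715) = 3.3619e-06 m^2/s
alpha * t = 0.0030425
delta = sqrt(0.0030425) * 1000 = 55.159 mm

55.159 mm


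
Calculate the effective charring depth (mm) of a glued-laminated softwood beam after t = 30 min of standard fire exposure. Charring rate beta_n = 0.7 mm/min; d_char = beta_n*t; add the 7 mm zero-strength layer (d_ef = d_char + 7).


d_char = 0.7 * 30 = 21 mm
d_ef = 21 + 1.0*7 = 28 mm

28 mm


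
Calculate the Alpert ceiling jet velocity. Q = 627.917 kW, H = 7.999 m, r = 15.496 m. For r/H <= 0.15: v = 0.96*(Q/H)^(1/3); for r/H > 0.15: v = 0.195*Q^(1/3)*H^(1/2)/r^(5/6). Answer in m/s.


r/H = 15.496 / 7.999 = 1.9372
r/H > 0.15, so v = 0.195*Q^(1/3)*H^(1/2)/r^(5/6)
Q^(1/3) = 8.5632
H^(1/2) = 2.8283
r^(5/6) = 9.8141
v = 0.195 * 8.5632 * 2.8283 / 9.8141 = 0.48121 m/s

0.48121 m/s


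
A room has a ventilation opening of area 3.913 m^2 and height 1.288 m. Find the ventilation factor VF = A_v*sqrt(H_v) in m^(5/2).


sqrt(H_v) = 1.1349
VF = 3.913 * 1.1349 = 4.4409 m^(5/2)

4.4409 m^(5/2)


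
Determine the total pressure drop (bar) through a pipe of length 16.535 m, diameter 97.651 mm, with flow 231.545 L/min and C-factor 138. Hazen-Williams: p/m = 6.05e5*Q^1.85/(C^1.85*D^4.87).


Q^1.85 = 23691
C^1.85 = 9094.4
D^4.87 = 4.8947e+09
p/m = 0.00032198 bar/m
p_total = 0.00032198 * 16.535 = 0.0053239 bar

0.0053239 bar


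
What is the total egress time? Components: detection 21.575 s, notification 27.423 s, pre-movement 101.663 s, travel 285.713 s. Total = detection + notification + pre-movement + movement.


Total = 21.575 + 27.423 + 101.663 + 285.713 = 436.374 s

436.374 s


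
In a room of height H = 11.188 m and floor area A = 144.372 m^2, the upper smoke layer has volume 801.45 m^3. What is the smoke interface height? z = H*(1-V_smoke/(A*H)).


V/(A*H) = 0.49618
1 - 0.49618 = 0.50382
z = 11.188 * 0.50382 = 5.6367 m

5.6367 m


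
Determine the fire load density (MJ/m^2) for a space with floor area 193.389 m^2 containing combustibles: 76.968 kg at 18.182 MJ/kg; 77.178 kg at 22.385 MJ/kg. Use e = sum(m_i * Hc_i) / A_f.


Total energy = 76.968*18.182 + 77.178*22.385
= 1399.432 + 1727.630
= 3127.062 MJ
e = 3127.062 / 193.389 = 16.170 MJ/m^2

16.170 MJ/m^2


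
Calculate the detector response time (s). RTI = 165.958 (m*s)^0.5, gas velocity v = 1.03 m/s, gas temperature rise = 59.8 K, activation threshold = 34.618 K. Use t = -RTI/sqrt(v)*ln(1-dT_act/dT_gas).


dT_act/dT_gas = 0.57890
ln(1 - 0.57890) = -0.86488
t = -165.958 / sqrt(1.03) * -0.86488 = 141.43 s

141.43 s


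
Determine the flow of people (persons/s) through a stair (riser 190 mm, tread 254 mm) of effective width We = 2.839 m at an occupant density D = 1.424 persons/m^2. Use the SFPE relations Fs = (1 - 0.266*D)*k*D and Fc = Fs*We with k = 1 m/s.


1 - 0.266*D = 1 - 0.266*1.424 = 0.62122
Fs = 0.62122 * 1 * 1.424 = 0.88461 persons/(s*m)
Fc = 0.88461 * 2.839 = 2.5114 persons/s

2.5114 persons/s


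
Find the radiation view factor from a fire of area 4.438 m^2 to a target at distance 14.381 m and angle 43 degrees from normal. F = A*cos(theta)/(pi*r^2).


cos(43 deg) = 0.73135
pi*r^2 = 649.72
F = 4.438 * 0.73135 / 649.72 = 0.0049956

0.0049956


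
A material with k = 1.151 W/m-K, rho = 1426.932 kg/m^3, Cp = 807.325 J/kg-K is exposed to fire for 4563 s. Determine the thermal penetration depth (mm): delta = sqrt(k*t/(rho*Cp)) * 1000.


alpha = 1.151 / (1426.932 * 807.325) = 9.9913e-07 m^2/s
alpha * t = 0.0045590
delta = sqrt(0.0045590) * 1000 = 67.521 mm

67.521 mm


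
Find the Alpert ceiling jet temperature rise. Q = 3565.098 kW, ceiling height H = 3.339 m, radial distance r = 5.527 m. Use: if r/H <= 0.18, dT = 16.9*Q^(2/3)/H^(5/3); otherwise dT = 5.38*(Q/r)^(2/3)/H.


r/H = 5.527 / 3.339 = 1.6553
r/H > 0.18, so dT = 5.38*(Q/r)^(2/3)/H
Q/r = 645.03
(Q/r)^(2/3) = 74.654
dT = 5.38 * 74.654 / 3.339 = 120.29 K

120.29 K


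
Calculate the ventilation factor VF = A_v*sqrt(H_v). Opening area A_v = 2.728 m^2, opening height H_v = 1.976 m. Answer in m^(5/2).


sqrt(H_v) = 1.4057
VF = 2.728 * 1.4057 = 3.8348 m^(5/2)

3.8348 m^(5/2)


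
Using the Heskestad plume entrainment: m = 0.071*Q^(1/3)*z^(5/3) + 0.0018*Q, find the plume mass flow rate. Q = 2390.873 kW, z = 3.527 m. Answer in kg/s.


Q^(1/3) = 13.372
z^(5/3) = 8.1723
First term = 0.071 * 13.372 * 8.1723 = 7.7587
Second term = 0.0018 * 2390.873 = 4.3036
m = 12.062 kg/s

12.062 kg/s


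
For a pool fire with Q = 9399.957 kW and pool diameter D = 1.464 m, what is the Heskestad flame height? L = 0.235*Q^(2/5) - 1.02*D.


Q^(2/5) = 38.837
0.235 * Q^(2/5) = 9.1268
1.02 * D = 1.4933
L = 7.6335 m

7.6335 m


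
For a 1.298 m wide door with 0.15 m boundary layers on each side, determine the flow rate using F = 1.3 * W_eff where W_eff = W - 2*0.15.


W_eff = 1.298 - 0.30 = 0.998 m
F = 1.3 * 0.998 = 1.2974 persons/s

1.2974 persons/s


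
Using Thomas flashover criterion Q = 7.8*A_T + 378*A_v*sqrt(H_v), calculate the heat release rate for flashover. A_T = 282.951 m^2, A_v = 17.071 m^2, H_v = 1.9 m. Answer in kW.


7.8*A_T = 2207.0
sqrt(H_v) = 1.3784
378*A_v*sqrt(H_v) = 8894.6
Q = 2207.0 + 8894.6 = 11102 kW

11102 kW


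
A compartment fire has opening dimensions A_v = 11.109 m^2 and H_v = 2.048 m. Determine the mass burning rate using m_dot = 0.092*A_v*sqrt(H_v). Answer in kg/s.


sqrt(H_v) = 1.4311
m_dot = 0.092 * 11.109 * 1.4311 = 1.4626 kg/s

1.4626 kg/s


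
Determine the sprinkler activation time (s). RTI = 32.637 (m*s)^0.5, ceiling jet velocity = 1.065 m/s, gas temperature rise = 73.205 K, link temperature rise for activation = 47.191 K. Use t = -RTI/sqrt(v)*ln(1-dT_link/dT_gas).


dT_link/dT_gas = 0.64464
ln(1 - 0.64464) = -1.0346
t = -32.637 / sqrt(1.065) * -1.0346 = 32.721 s

32.721 s


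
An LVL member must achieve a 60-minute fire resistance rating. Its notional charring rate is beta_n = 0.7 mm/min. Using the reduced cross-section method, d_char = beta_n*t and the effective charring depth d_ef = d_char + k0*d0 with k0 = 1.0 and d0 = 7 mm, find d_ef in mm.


d_char = 0.7 * 60 = 42 mm
d_ef = 42 + 1.0*7 = 49 mm

49 mm


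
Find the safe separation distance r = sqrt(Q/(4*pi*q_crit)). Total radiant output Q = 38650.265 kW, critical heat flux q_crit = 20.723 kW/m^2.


4*pi*q_crit = 260.41
Q/(4*pi*q_crit) = 148.42
r = sqrt(148.42) = 12.183 m

12.183 m


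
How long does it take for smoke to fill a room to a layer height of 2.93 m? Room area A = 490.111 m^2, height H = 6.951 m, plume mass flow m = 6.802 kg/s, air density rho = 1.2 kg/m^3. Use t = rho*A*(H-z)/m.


H - z = 4.021 m
t = 1.2 * 490.111 * 4.021 / 6.802 = 347.67 s

347.67 s


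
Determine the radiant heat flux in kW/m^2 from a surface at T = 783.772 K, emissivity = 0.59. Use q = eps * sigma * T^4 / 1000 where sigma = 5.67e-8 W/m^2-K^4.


T^4 = 3.7736e+11
q = 0.59 * 5.67e-8 * 3.7736e+11 / 1000 = 12.624 kW/m^2

12.624 kW/m^2


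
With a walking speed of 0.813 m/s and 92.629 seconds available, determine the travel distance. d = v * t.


d = 0.813 * 92.629 = 75.307 m

75.307 m


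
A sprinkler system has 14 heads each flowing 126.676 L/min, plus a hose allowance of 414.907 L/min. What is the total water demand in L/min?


Sprinkler demand = 14 * 126.676 = 1773.464 L/min
Total = 1773.464 + 414.907 = 2188.371 L/min

2188.371 L/min


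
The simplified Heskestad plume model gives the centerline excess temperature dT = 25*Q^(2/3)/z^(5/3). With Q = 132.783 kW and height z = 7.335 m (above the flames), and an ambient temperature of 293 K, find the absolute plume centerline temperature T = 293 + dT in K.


Q^(2/3) = 26.027
z^(5/3) = 27.691
dT = 25 * 26.027 / 27.691 = 23.498 K
T = 293 + 23.498 = 316.50 K

316.50 K


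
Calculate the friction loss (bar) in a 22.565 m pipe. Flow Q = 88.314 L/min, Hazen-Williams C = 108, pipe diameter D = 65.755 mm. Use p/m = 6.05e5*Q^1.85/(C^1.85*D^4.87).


Q^1.85 = 3982.5
C^1.85 = 5778.8
D^4.87 = 7.1337e+08
p/m = 0.00058447 bar/m
p_total = 0.00058447 * 22.565 = 0.013189 bar

0.013189 bar


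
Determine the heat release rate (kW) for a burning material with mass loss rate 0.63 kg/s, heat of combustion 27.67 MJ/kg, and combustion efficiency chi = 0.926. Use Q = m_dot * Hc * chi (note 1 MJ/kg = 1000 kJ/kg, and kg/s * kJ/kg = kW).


Hc = 27.67 MJ/kg = 27.67 * 1000 kJ/kg = 27670 kJ/kg
Q = 0.63 kg/s * 27670 kJ/kg * 0.926 = 16142 kW

16142 kW


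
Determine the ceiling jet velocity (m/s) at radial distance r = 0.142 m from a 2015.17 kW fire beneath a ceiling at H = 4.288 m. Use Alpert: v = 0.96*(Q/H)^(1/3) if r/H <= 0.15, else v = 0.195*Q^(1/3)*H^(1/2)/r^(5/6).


r/H = 0.142 / 4.288 = 0.033116
r/H <= 0.15, so v = 0.96*(Q/H)^(1/3)
Q/H = 469.96
(Q/H)^(1/3) = 7.7747
v = 0.96 * 7.7747 = 7.4637 m/s

7.4637 m/s


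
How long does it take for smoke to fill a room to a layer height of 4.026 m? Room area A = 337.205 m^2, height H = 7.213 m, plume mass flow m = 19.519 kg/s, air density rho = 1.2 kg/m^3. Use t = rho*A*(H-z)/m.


H - z = 3.187 m
t = 1.2 * 337.205 * 3.187 / 19.519 = 66.069 s

66.069 s


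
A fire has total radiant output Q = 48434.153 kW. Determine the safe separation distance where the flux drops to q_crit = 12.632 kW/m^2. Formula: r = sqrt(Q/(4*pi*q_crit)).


4*pi*q_crit = 158.74
Q/(4*pi*q_crit) = 305.12
r = sqrt(305.12) = 17.468 m

17.468 m


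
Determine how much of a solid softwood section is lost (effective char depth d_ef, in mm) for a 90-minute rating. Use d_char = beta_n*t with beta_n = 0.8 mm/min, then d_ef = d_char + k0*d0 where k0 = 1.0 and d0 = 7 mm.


d_char = 0.8 * 90 = 72 mm
d_ef = 72 + 1.0*7 = 79 mm

79 mm


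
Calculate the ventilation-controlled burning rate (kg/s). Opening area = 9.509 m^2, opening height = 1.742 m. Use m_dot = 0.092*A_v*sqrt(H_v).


sqrt(H_v) = 1.3198
m_dot = 0.092 * 9.509 * 1.3198 = 1.1546 kg/s

1.1546 kg/s


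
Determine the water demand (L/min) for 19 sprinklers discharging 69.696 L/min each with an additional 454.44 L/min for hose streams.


Sprinkler demand = 19 * 69.696 = 1324.224 L/min
Total = 1324.224 + 454.44 = 1778.664 L/min

1778.664 L/min


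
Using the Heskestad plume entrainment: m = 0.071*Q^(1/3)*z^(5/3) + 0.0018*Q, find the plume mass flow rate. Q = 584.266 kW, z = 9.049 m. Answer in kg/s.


Q^(1/3) = 8.3599
z^(5/3) = 39.295
First term = 0.071 * 8.3599 * 39.295 = 23.324
Second term = 0.0018 * 584.266 = 1.0517
m = 24.375 kg/s

24.375 kg/s


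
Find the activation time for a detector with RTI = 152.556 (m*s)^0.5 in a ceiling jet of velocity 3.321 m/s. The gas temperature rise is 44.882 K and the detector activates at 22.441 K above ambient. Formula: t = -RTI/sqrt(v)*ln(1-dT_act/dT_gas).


dT_act/dT_gas = 0.5
ln(1 - 0.5) = -0.69315
t = -152.556 / sqrt(3.321) * -0.69315 = 58.026 s

58.026 s


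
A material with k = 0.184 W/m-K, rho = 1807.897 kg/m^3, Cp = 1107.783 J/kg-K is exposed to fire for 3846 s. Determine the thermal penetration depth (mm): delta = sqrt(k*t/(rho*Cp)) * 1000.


alpha = 0.184 / (1807.897 * 1107.783) = 9.1873e-08 m^2/s
alpha * t = 0.00035334
delta = sqrt(0.00035334) * 1000 = 18.797 mm

18.797 mm


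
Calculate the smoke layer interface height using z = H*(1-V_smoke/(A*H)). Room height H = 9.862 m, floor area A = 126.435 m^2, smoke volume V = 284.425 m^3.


V/(A*H) = 0.22811
1 - 0.22811 = 0.77189
z = 9.862 * 0.77189 = 7.6124 m

7.6124 m


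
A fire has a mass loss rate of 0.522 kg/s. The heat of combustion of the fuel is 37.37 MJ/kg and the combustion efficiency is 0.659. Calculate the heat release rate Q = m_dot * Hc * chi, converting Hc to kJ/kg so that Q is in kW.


Hc = 37.37 MJ/kg = 37.37 * 1000 kJ/kg = 37370 kJ/kg
Q = 0.522 kg/s * 37370 kJ/kg * 0.659 = 12855 kW

12855 kW


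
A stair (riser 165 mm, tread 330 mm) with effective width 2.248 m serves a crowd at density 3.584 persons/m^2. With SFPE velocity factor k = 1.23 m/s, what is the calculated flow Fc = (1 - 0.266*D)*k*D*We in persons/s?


1 - 0.266*D = 1 - 0.266*3.584 = 0.046656
Fs = 0.046656 * 1.23 * 3.584 = 0.20567 persons/(s*m)
Fc = 0.20567 * 2.248 = 0.46236 persons/s

0.46236 persons/s


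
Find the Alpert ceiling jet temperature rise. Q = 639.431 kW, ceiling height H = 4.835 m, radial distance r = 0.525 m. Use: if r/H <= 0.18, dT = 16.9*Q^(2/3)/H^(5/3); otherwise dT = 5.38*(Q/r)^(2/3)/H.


r/H = 0.525 / 4.835 = 0.10858
r/H <= 0.18, so dT = 16.9*Q^(2/3)/H^(5/3)
Q^(2/3) = 74.221
H^(5/3) = 13.825
dT = 16.9 * 74.221 / 13.825 = 90.731 K

90.731 K


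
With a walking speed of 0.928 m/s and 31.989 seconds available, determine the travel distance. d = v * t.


d = 0.928 * 31.989 = 29.686 m

29.686 m


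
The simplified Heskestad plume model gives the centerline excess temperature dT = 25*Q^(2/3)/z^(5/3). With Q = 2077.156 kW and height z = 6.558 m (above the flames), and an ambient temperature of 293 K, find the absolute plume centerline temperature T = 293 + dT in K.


Q^(2/3) = 162.80
z^(5/3) = 22.977
dT = 25 * 162.80 / 22.977 = 177.13 K
T = 293 + 177.13 = 470.13 K

470.13 K


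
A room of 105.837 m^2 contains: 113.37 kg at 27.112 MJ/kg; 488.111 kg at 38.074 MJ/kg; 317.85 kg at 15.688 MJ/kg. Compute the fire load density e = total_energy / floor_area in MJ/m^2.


Total energy = 113.37*27.112 + 488.111*38.074 + 317.85*15.688
= 3073.687 + 18584.34 + 4986.431
= 26644.46 MJ
e = 26644.46 / 105.837 = 251.75 MJ/m^2

251.75 MJ/m^2


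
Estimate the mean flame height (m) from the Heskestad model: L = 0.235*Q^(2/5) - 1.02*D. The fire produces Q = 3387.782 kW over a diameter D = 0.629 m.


Q^(2/5) = 25.821
0.235 * Q^(2/5) = 6.0678
1.02 * D = 0.64158
L = 5.4263 m

5.4263 m


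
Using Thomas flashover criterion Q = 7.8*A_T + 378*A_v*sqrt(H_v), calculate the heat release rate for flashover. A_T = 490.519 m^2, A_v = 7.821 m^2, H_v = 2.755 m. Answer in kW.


7.8*A_T = 3826.0
sqrt(H_v) = 1.6598
378*A_v*sqrt(H_v) = 4907.0
Q = 3826.0 + 4907.0 = 8733.0 kW

8733.0 kW


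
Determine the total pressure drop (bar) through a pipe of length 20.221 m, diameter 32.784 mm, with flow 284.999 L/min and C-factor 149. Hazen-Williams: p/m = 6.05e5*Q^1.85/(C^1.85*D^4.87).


Q^1.85 = 34790
C^1.85 = 10481
D^4.87 = 2.4059e+07
p/m = 0.083473 bar/m
p_total = 0.083473 * 20.221 = 1.6879 bar

1.6879 bar


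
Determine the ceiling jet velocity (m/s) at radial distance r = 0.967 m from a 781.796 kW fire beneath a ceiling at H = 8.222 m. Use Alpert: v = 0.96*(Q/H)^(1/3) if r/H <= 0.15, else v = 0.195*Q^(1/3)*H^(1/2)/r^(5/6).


r/H = 0.967 / 8.222 = 0.11761
r/H <= 0.15, so v = 0.96*(Q/H)^(1/3)
Q/H = 95.086
(Q/H)^(1/3) = 4.5643
v = 0.96 * 4.5643 = 4.3817 m/s

4.3817 m/s


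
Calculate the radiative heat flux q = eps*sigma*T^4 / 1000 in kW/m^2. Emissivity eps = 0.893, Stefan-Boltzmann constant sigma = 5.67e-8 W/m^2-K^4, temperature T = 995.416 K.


T^4 = 9.8179e+11
q = 0.893 * 5.67e-8 * 9.8179e+11 / 1000 = 49.711 kW/m^2

49.711 kW/m^2


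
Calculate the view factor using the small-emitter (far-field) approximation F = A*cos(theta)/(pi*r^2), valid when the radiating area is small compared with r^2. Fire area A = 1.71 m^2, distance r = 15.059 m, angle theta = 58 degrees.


cos(58 deg) = 0.52992
pi*r^2 = 712.43
F = 1.71 * 0.52992 / 712.43 = 0.0012719

0.0012719


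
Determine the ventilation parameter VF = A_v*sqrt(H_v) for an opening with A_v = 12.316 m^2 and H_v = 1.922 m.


sqrt(H_v) = 1.3864
VF = 12.316 * 1.3864 = 17.074 m^(5/2)

17.074 m^(5/2)


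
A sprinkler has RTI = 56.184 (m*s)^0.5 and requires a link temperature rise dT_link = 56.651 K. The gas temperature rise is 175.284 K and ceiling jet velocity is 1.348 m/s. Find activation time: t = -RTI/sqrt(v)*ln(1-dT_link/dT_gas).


dT_link/dT_gas = 0.32320
ln(1 - 0.32320) = -0.39037
t = -56.184 / sqrt(1.348) * -0.39037 = 18.891 s

18.891 s


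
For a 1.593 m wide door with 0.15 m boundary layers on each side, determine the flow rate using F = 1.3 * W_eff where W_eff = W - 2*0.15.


W_eff = 1.593 - 0.30 = 1.293 m
F = 1.3 * 1.293 = 1.6809 persons/s

1.6809 persons/s


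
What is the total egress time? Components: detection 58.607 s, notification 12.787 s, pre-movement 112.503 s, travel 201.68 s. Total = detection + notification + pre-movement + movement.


Total = 58.607 + 12.787 + 112.503 + 201.68 = 385.577 s

385.577 s


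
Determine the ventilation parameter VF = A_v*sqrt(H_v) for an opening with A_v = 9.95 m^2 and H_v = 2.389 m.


sqrt(H_v) = 1.5456
VF = 9.95 * 1.5456 = 15.379 m^(5/2)

15.379 m^(5/2)


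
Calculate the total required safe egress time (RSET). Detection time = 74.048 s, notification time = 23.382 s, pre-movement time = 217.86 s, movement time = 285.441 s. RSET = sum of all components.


Total = 74.048 + 23.382 + 217.86 + 285.441 = 600.731 s

600.731 s


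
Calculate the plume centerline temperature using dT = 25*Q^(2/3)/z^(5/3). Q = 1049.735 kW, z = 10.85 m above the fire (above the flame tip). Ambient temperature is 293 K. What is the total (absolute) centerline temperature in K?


Q^(2/3) = 103.29
z^(5/3) = 53.176
dT = 25 * 103.29 / 53.176 = 48.560 K
T = 293 + 48.560 = 341.56 K

341.56 K


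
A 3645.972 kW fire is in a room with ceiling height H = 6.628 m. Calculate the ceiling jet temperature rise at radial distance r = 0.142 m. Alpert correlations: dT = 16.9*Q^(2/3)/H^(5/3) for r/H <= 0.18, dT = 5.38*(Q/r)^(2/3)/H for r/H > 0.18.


r/H = 0.142 / 6.628 = 0.021424
r/H <= 0.18, so dT = 16.9*Q^(2/3)/H^(5/3)
Q^(2/3) = 236.89
H^(5/3) = 23.387
dT = 16.9 * 236.89 / 23.387 = 171.18 K

171.18 K


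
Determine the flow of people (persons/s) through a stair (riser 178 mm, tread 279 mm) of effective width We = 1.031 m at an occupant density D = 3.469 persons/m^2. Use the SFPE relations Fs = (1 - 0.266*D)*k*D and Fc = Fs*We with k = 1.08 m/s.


1 - 0.266*D = 1 - 0.266*3.469 = 0.077246
Fs = 0.077246 * 1.08 * 3.469 = 0.28940 persons/(s*m)
Fc = 0.28940 * 1.031 = 0.29838 persons/s

0.29838 persons/s


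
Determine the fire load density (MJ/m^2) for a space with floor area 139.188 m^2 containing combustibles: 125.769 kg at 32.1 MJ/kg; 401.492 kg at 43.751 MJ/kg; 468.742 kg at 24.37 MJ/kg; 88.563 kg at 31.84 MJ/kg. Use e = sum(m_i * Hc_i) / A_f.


Total energy = 125.769*32.1 + 401.492*43.751 + 468.742*24.37 + 88.563*31.84
= 4037.185 + 17565.68 + 11423.24 + 2819.846
= 35845.95 MJ
e = 35845.95 / 139.188 = 257.54 MJ/m^2

257.54 MJ/m^2


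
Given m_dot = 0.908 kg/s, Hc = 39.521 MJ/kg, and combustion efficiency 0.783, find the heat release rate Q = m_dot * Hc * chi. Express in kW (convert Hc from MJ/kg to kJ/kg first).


Hc = 39.521 MJ/kg = 39.521 * 1000 kJ/kg = 39521 kJ/kg
Q = 0.908 kg/s * 39521 kJ/kg * 0.783 = 28098 kW

28098 kW


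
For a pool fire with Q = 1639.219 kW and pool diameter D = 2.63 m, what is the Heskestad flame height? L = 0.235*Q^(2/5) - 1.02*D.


Q^(2/5) = 19.313
0.235 * Q^(2/5) = 4.5386
1.02 * D = 2.6826
L = 1.8560 m

1.8560 m


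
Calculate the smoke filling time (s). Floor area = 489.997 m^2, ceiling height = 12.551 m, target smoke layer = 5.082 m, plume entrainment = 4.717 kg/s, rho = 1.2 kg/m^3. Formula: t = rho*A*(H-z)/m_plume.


H - z = 7.469 m
t = 1.2 * 489.997 * 7.469 / 4.717 = 931.05 s

931.05 s


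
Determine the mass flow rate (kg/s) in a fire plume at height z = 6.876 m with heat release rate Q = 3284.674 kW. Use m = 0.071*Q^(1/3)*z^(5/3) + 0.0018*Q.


Q^(1/3) = 14.865
z^(5/3) = 24.863
First term = 0.071 * 14.865 * 24.863 = 26.241
Second term = 0.0018 * 3284.674 = 5.9124
m = 32.154 kg/s

32.154 kg/s


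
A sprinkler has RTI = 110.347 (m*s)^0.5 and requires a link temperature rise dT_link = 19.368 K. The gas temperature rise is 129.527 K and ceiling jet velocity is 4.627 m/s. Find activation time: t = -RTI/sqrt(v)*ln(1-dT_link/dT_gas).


dT_link/dT_gas = 0.14953
ln(1 - 0.14953) = -0.16196
t = -110.347 / sqrt(4.627) * -0.16196 = 8.3087 s

8.3087 s


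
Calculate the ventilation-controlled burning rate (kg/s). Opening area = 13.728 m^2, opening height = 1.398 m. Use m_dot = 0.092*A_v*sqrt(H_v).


sqrt(H_v) = 1.1824
m_dot = 0.092 * 13.728 * 1.1824 = 1.4933 kg/s

1.4933 kg/s


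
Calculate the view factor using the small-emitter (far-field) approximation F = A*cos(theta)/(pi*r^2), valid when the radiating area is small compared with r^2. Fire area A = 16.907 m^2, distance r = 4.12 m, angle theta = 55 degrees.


cos(55 deg) = 0.57358
pi*r^2 = 53.327
F = 16.907 * 0.57358 / 53.327 = 0.18185

0.18185


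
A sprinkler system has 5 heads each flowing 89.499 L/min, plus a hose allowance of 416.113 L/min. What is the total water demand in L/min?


Sprinkler demand = 5 * 89.499 = 447.495 L/min
Total = 447.495 + 416.113 = 863.608 L/min

863.608 L/min


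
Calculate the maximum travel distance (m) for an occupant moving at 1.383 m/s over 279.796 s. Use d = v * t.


d = 1.383 * 279.796 = 386.96 m

386.96 m


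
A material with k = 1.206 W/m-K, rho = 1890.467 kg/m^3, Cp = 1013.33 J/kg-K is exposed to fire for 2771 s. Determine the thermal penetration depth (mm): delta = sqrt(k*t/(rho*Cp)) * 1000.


alpha = 1.206 / (1890.467 * 1013.33) = 6.2955e-07 m^2/s
alpha * t = 0.0017445
delta = sqrt(0.0017445) * 1000 = 41.767 mm

41.767 mm


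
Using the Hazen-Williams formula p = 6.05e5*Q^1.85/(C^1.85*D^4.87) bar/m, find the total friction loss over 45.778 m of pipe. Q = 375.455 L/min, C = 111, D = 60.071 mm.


Q^1.85 = 57934
C^1.85 = 6079.2
D^4.87 = 4.5930e+08
p/m = 0.012553 bar/m
p_total = 0.012553 * 45.778 = 0.57464 bar

0.57464 bar


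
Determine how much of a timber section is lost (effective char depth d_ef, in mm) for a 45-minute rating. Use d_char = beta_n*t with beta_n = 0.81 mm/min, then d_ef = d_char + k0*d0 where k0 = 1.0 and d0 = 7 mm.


d_char = 0.81 * 45 = 36.45 mm
d_ef = 36.45 + 1.0*7 = 43.45 mm

43.45 mm


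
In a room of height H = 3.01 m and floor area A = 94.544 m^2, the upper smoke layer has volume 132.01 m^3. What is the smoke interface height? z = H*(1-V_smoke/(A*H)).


V/(A*H) = 0.46388
1 - 0.46388 = 0.53612
z = 3.01 * 0.53612 = 1.6137 m

1.6137 m


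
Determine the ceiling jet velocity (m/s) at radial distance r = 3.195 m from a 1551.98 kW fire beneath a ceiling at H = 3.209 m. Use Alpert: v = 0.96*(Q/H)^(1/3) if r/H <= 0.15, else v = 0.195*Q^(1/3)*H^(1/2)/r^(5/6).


r/H = 3.195 / 3.209 = 0.99564
r/H > 0.15, so v = 0.195*Q^(1/3)*H^(1/2)/r^(5/6)
Q^(1/3) = 11.578
H^(1/2) = 1.7914
r^(5/6) = 2.6326
v = 0.195 * 11.578 * 1.7914 / 2.6326 = 1.5362 m/s

1.5362 m/s


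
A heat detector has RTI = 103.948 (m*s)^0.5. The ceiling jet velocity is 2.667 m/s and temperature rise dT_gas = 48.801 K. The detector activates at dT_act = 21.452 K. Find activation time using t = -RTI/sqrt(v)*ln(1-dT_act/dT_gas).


dT_act/dT_gas = 0.43958
ln(1 - 0.43958) = -0.57907
t = -103.948 / sqrt(2.667) * -0.57907 = 36.858 s

36.858 s


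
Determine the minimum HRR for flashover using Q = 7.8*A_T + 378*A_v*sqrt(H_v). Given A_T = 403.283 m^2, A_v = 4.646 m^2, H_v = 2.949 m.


7.8*A_T = 3145.6
sqrt(H_v) = 1.7173
378*A_v*sqrt(H_v) = 3015.8
Q = 3145.6 + 3015.8 = 6161.4 kW

6161.4 kW


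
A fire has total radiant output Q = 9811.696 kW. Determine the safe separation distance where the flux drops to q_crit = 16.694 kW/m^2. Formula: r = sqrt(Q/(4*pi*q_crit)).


4*pi*q_crit = 209.78
Q/(4*pi*q_crit) = 46.771
r = sqrt(46.771) = 6.8389 m

6.8389 m


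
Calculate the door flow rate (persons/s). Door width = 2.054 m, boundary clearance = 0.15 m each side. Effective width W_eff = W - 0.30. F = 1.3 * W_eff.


W_eff = 2.054 - 0.30 = 1.754 m
F = 1.3 * 1.754 = 2.2802 persons/s

2.2802 persons/s


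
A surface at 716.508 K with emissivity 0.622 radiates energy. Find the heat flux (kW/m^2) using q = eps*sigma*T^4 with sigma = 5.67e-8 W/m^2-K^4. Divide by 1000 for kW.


T^4 = 2.6356e+11
q = 0.622 * 5.67e-8 * 2.6356e+11 / 1000 = 9.2952 kW/m^2

9.2952 kW/m^2


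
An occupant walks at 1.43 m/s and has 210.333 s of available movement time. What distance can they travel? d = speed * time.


d = 1.43 * 210.333 = 300.78 m

300.78 m


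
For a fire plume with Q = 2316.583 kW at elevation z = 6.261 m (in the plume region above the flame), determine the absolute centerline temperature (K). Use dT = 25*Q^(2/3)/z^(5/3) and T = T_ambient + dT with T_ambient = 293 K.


Q^(2/3) = 175.08
z^(5/3) = 21.269
dT = 25 * 175.08 / 21.269 = 205.79 K
T = 293 + 205.79 = 498.79 K

498.79 K


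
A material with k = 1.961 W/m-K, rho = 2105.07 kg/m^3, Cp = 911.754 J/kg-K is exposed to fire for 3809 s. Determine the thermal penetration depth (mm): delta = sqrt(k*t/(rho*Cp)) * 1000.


alpha = 1.961 / (2105.07 * 911.754) = 1.0217e-06 m^2/s
alpha * t = 0.0038917
delta = sqrt(0.0038917) * 1000 = 62.384 mm

62.384 mm


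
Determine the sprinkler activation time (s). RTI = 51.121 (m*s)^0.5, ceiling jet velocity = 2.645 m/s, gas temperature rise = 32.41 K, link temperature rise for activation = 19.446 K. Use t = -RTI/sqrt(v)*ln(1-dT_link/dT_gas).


dT_link/dT_gas = 0.6
ln(1 - 0.6) = -0.91629
t = -51.121 / sqrt(2.645) * -0.91629 = 28.802 s

28.802 s


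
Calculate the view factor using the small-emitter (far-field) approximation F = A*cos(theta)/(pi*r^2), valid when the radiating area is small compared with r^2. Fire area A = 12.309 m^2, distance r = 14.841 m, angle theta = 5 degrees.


cos(5 deg) = 0.99619
pi*r^2 = 691.95
F = 12.309 * 0.99619 / 691.95 = 0.017721

0.017721


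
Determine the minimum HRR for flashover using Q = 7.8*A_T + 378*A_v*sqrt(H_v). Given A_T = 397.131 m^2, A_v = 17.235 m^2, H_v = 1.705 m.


7.8*A_T = 3097.6
sqrt(H_v) = 1.3058
378*A_v*sqrt(H_v) = 8506.8
Q = 3097.6 + 8506.8 = 11604 kW

11604 kW


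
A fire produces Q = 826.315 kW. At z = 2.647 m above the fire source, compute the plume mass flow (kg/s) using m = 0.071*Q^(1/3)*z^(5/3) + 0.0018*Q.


Q^(1/3) = 9.3839
z^(5/3) = 5.0651
First term = 0.071 * 9.3839 * 5.0651 = 3.3747
Second term = 0.0018 * 826.315 = 1.4874
m = 4.8620 kg/s

4.8620 kg/s


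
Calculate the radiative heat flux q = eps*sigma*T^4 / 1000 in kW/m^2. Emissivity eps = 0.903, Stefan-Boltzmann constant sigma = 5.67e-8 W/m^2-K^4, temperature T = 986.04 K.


T^4 = 9.4532e+11
q = 0.903 * 5.67e-8 * 9.4532e+11 / 1000 = 48.400 kW/m^2

48.400 kW/m^2


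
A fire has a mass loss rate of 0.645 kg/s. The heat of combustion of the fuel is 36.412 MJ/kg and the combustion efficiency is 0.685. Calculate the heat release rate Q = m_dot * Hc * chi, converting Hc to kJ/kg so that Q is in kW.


Hc = 36.412 MJ/kg = 36.412 * 1000 kJ/kg = 36412 kJ/kg
Q = 0.645 kg/s * 36412 kJ/kg * 0.685 = 16088 kW

16088 kW


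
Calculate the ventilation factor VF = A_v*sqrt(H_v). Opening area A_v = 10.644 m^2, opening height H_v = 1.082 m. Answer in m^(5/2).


sqrt(H_v) = 1.0402
VF = 10.644 * 1.0402 = 11.072 m^(5/2)

11.072 m^(5/2)


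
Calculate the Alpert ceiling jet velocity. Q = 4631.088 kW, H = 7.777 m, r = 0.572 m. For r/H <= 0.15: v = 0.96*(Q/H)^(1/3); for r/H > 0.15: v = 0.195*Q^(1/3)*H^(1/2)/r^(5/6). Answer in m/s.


r/H = 0.572 / 7.777 = 0.073550
r/H <= 0.15, so v = 0.96*(Q/H)^(1/3)
Q/H = 595.49
(Q/H)^(1/3) = 8.4131
v = 0.96 * 8.4131 = 8.0766 m/s

8.0766 m/s


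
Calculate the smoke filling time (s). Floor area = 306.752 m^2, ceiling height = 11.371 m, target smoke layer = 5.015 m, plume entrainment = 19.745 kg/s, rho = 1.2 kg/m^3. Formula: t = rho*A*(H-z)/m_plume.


H - z = 6.356 m
t = 1.2 * 306.752 * 6.356 / 19.745 = 118.49 s

118.49 s


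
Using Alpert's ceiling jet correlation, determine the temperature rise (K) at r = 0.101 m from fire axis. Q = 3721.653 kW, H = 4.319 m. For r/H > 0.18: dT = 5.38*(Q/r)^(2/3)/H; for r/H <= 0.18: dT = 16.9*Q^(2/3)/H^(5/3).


r/H = 0.101 / 4.319 = 0.023385
r/H <= 0.18, so dT = 16.9*Q^(2/3)/H^(5/3)
Q^(2/3) = 240.15
H^(5/3) = 11.454
dT = 16.9 * 240.15 / 11.454 = 354.33 K

354.33 K


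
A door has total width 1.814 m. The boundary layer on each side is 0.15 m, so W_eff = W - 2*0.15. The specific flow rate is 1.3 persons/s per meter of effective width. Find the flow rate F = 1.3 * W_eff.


W_eff = 1.814 - 0.30 = 1.514 m
F = 1.3 * 1.514 = 1.9682 persons/s

1.9682 persons/s


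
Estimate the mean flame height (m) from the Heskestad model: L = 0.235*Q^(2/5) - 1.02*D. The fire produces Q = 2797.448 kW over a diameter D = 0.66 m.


Q^(2/5) = 23.917
0.235 * Q^(2/5) = 5.6205
1.02 * D = 0.67320
L = 4.9473 m

4.9473 m


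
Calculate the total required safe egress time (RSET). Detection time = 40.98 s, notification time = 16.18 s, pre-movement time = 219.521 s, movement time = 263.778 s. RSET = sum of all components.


Total = 40.98 + 16.18 + 219.521 + 263.778 = 540.459 s

540.459 s


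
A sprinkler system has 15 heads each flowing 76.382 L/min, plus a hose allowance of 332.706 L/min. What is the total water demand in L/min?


Sprinkler demand = 15 * 76.382 = 1145.73 L/min
Total = 1145.73 + 332.706 = 1478.436 L/min

1478.436 L/min


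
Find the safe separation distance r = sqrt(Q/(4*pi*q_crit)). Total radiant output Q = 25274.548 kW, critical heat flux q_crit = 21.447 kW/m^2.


4*pi*q_crit = 269.51
Q/(4*pi*q_crit) = 93.779
r = sqrt(93.779) = 9.6840 m

9.6840 m


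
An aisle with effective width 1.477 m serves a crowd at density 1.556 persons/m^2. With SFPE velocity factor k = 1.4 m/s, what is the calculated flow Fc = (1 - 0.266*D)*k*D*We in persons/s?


1 - 0.266*D = 1 - 0.266*1.556 = 0.58610
Fs = 0.58610 * 1.4 * 1.556 = 1.2768 persons/(s*m)
Fc = 1.2768 * 1.477 = 1.8858 persons/s

1.8858 persons/s


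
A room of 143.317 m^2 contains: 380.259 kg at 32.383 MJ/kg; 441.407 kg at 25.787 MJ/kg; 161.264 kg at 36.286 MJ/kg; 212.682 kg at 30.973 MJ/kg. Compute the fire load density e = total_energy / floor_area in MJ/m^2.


Total energy = 380.259*32.383 + 441.407*25.787 + 161.264*36.286 + 212.682*30.973
= 12313.93 + 11382.56 + 5851.626 + 6587.400
= 36135.51 MJ
e = 36135.51 / 143.317 = 252.14 MJ/m^2

252.14 MJ/m^2


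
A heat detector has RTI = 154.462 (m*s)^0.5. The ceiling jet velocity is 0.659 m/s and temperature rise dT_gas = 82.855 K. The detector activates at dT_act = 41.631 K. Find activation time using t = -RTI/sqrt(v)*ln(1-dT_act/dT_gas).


dT_act/dT_gas = 0.50246
ln(1 - 0.50246) = -0.69807
t = -154.462 / sqrt(0.659) * -0.69807 = 132.82 s

132.82 s


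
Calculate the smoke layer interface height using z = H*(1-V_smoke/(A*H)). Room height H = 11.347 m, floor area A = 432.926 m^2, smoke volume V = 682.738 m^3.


V/(A*H) = 0.13898
1 - 0.13898 = 0.86102
z = 11.347 * 0.86102 = 9.7700 m

9.7700 m


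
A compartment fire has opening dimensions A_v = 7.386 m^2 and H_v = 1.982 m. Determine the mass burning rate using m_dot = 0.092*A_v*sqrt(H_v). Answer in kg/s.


sqrt(H_v) = 1.4078
m_dot = 0.092 * 7.386 * 1.4078 = 0.95664 kg/s

0.95664 kg/s


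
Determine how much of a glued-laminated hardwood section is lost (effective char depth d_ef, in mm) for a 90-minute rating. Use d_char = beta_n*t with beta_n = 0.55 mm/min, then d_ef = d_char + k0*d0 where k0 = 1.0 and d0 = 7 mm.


d_char = 0.55 * 90 = 49.5 mm
d_ef = 49.5 + 1.0*7 = 56.5 mm

56.5 mm


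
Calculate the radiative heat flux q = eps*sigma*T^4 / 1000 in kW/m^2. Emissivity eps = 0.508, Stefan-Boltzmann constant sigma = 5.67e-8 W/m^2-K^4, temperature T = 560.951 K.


T^4 = 9.9015e+10
q = 0.508 * 5.67e-8 * 9.9015e+10 / 1000 = 2.8520 kW/m^2

2.8520 kW/m^2


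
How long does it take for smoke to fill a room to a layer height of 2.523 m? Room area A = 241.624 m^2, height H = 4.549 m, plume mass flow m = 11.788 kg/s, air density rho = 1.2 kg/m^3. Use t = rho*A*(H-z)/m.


H - z = 2.026 m
t = 1.2 * 241.624 * 2.026 / 11.788 = 49.833 s

49.833 s


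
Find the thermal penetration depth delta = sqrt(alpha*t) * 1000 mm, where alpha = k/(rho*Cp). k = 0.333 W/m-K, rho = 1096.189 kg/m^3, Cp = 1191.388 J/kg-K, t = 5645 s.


alpha = 0.333 / (1096.189 * 1191.388) = 2.5498e-07 m^2/s
alpha * t = 0.0014394
delta = sqrt(0.0014394) * 1000 = 37.939 mm

37.939 mm


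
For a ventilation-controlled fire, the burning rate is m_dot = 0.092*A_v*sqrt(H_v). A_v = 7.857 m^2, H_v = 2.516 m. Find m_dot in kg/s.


sqrt(H_v) = 1.5862
m_dot = 0.092 * 7.857 * 1.5862 = 1.1466 kg/s

1.1466 kg/s


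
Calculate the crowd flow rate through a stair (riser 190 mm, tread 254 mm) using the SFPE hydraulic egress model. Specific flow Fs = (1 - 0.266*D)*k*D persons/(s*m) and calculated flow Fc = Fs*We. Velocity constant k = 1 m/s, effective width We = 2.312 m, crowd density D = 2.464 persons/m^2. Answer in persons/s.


1 - 0.266*D = 1 - 0.266*2.464 = 0.34458
Fs = 0.34458 * 1 * 2.464 = 0.84904 persons/(s*m)
Fc = 0.84904 * 2.312 = 1.9630 persons/s

1.9630 persons/s


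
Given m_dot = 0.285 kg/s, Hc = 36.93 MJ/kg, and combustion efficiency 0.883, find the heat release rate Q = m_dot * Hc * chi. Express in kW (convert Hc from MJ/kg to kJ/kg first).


Hc = 36.93 MJ/kg = 36.93 * 1000 kJ/kg = 36930 kJ/kg
Q = 0.285 kg/s * 36930 kJ/kg * 0.883 = 9293.6 kW

9293.6 kW


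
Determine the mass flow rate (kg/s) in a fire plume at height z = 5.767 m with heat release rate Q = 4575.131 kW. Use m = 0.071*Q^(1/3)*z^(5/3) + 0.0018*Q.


Q^(1/3) = 16.601
z^(5/3) = 18.546
First term = 0.071 * 16.601 * 18.546 = 21.860
Second term = 0.0018 * 4575.131 = 8.2352
m = 30.095 kg/s

30.095 kg/s


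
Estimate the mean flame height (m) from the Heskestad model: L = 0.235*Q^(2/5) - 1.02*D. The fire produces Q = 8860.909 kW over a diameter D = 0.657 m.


Q^(2/5) = 37.931
0.235 * Q^(2/5) = 8.9137
1.02 * D = 0.67014
L = 8.2436 m

8.2436 m


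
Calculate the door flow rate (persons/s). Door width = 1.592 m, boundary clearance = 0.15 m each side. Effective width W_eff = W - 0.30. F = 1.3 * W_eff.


W_eff = 1.592 - 0.30 = 1.292 m
F = 1.3 * 1.292 = 1.6796 persons/s

1.6796 persons/s


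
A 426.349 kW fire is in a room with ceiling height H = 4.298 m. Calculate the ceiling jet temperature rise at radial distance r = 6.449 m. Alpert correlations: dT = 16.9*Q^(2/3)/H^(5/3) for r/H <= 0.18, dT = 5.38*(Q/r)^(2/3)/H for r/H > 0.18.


r/H = 6.449 / 4.298 = 1.5005
r/H > 0.18, so dT = 5.38*(Q/r)^(2/3)/H
Q/r = 66.111
(Q/r)^(2/3) = 16.350
dT = 5.38 * 16.350 / 4.298 = 20.466 K

20.466 K


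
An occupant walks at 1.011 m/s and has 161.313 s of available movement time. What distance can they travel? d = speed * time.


d = 1.011 * 161.313 = 163.09 m

163.09 m


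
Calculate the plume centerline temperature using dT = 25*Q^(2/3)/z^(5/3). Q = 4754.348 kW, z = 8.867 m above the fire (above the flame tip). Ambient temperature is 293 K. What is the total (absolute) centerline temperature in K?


Q^(2/3) = 282.74
z^(5/3) = 37.986
dT = 25 * 282.74 / 37.986 = 186.08 K
T = 293 + 186.08 = 479.08 K

479.08 K


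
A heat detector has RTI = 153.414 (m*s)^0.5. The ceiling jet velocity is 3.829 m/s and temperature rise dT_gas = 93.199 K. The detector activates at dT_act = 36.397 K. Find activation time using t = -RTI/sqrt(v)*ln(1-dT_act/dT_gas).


dT_act/dT_gas = 0.39053
ln(1 - 0.39053) = -0.49517
t = -153.414 / sqrt(3.829) * -0.49517 = 38.822 s

38.822 s


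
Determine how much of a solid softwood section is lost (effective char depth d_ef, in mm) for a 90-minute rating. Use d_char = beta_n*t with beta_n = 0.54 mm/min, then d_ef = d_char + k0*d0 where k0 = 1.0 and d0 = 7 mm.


d_char = 0.54 * 90 = 48.6 mm
d_ef = 48.6 + 1.0*7 = 55.6 mm

55.6 mm


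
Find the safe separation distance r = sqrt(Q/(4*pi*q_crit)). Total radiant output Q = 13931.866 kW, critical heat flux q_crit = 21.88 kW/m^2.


4*pi*q_crit = 274.95
Q/(4*pi*q_crit) = 50.670
r = sqrt(50.670) = 7.1183 m

7.1183 m


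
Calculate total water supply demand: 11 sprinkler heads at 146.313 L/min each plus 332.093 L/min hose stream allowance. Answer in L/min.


Sprinkler demand = 11 * 146.313 = 1609.443 L/min
Total = 1609.443 + 332.093 = 1941.536 L/min

1941.536 L/min


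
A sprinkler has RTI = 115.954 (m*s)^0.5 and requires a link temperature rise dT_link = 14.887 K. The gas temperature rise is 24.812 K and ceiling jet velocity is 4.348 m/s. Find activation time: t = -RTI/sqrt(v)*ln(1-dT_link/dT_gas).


dT_link/dT_gas = 0.59999
ln(1 - 0.59999) = -0.91627
t = -115.954 / sqrt(4.348) * -0.91627 = 50.952 s

50.952 s


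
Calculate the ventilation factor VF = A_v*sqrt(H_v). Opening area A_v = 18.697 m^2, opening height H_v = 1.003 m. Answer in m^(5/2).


sqrt(H_v) = 1.0015
VF = 18.697 * 1.0015 = 18.725 m^(5/2)

18.725 m^(5/2)


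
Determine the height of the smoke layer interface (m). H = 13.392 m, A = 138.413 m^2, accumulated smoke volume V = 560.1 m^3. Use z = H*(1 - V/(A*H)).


V/(A*H) = 0.30216
1 - 0.30216 = 0.69784
z = 13.392 * 0.69784 = 9.3454 m

9.3454 m


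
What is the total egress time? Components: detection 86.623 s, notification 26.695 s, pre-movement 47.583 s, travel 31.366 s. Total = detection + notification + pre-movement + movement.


Total = 86.623 + 26.695 + 47.583 + 31.366 = 192.267 s

192.267 s


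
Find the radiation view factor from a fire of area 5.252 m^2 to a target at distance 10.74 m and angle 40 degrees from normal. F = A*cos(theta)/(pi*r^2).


cos(40 deg) = 0.76604
pi*r^2 = 362.38
F = 5.252 * 0.76604 / 362.38 = 0.011102

0.011102
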